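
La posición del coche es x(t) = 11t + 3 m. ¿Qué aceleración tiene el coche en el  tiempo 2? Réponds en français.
En partant de la position x(t) = 11·t + 3, nous prenons 2 dérivées. En prenant d/dt de x(t), nous trouvons v(t) = 11. En prenant d/dt de v(t), nous trouvons a(t) = 0. En utilisant a(t) = 0 et en substituant t = 2, nous trouvons a = 0.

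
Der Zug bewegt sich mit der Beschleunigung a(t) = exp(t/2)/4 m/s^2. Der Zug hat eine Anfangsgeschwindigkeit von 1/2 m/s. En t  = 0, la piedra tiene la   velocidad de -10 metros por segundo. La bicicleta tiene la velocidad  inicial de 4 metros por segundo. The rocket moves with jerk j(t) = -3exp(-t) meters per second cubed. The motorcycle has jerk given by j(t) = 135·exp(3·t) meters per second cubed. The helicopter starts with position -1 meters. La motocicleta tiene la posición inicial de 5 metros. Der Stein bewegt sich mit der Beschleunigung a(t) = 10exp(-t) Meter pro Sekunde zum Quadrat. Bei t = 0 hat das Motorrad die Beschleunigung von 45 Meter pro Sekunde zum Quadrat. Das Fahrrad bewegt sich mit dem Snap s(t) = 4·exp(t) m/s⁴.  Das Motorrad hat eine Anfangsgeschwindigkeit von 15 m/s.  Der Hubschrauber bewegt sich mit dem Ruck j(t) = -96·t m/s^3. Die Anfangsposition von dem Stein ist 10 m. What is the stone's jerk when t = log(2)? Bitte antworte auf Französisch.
En partant de l'accélération a(t) = 10·exp(-t), nous prenons 1 dérivée. En prenant d/dt de a(t), nous trouvons j(t) = -10·exp(-t). Nous avons le jerk j(t) = -10·exp(-t). En substituant t = log(2): j(log(2)) = -5.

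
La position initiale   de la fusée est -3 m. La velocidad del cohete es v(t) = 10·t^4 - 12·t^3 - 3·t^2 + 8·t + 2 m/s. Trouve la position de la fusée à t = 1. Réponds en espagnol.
Debemos encontrar la integral de nuestra ecuación de la velocidad v(t) = 10·t^4 - 12·t^3 - 3·t^2 + 8·t + 2 1 vez. La antiderivada de la velocidad es la posición. Usando x(0) = -3, obtenemos x(t) = 2·t^5 - 3·t^4 - t^3 + 4·t^2 + 2·t - 3. De la ecuación de la posición x(t) = 2·t^5 - 3·t^4 - t^3 + 4·t^2 + 2·t - 3, sustituimos t = 1 para obtener x = 1.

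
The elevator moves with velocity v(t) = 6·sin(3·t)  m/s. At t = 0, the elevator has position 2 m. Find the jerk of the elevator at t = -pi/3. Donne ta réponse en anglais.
Starting from velocity v(t) = 6·sin(3·t), we take 2 derivatives. The derivative of velocity gives acceleration: a(t) = 18·cos(3·t). Differentiating acceleration, we get jerk: j(t) = -54·sin(3·t). From the given jerk equation j(t) = -54·sin(3·t), we substitute t = -pi/3 to get j = 0.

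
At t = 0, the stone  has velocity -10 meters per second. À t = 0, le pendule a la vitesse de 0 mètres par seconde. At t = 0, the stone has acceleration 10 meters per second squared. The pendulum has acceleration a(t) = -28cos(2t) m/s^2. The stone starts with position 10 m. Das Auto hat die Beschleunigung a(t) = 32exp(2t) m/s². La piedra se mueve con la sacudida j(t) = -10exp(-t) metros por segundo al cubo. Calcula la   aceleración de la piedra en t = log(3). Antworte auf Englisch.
Starting from jerk j(t) = -10·exp(-t), we take 1 antiderivative. Integrating jerk and using the initial condition a(0) = 10, we get a(t) = 10·exp(-t). We have acceleration a(t) = 10·exp(-t). Substituting t = log(3): a(log(3)) = 10/3.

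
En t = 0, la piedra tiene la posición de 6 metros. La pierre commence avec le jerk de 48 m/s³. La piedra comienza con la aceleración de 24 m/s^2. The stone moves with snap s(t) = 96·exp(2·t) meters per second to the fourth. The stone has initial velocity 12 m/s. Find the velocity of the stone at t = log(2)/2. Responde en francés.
En partant du snap s(t) = 96·exp(2·t), nous prenons 3 primitives. En intégrant le snap et en utilisant la condition initiale j(0) = 48, nous obtenons j(t) = 48·exp(2·t). L'intégrale du jerk, avec a(0) = 24, donne l'accélération: a(t) = 24·exp(2·t). En prenant ∫a(t)dt et en appliquant v(0) = 12, nous trouvons v(t) = 12·exp(2·t). Nous avons la vitesse v(t) = 12·exp(2·t). En substituant t = log(2)/2: v(log(2)/2) = 24.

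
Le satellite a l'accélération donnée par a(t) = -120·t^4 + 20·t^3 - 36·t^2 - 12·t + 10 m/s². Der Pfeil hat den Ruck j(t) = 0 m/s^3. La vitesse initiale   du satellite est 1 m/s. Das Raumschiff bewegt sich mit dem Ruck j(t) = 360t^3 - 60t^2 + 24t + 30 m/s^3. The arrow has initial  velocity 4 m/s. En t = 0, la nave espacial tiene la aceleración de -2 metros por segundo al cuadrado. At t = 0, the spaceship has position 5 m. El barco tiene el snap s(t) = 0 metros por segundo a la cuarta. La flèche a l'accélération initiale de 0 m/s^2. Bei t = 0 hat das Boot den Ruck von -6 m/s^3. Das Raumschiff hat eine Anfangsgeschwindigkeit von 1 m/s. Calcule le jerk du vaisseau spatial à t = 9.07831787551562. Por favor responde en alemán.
Wir haben den Ruck j(t) = 360·t^3 - 60·t^2 + 24·t + 30. Durch Einsetzen von t = 9.07831787551562: j(9.07831787551562) = 264653.968451257.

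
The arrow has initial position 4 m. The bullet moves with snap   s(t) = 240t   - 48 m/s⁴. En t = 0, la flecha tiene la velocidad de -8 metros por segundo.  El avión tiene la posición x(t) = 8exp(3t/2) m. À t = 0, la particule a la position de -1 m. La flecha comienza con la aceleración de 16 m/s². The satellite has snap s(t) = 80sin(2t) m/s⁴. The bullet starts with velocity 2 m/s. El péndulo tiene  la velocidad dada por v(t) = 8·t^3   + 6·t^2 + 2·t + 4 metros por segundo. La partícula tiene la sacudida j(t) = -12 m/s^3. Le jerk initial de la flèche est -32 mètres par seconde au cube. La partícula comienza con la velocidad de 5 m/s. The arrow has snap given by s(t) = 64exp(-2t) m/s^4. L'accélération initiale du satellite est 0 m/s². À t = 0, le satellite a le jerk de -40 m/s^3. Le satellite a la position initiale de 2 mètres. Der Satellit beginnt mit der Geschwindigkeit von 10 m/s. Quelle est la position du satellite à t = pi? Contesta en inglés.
We need to integrate our snap equation s(t) = 80·sin(2·t) 4 times. The antiderivative of snap is jerk. Using j(0) = -40, we get j(t) = -40·cos(2·t). Taking ∫j(t)dt and applying a(0) = 0, we find a(t) = -20·sin(2·t). Integrating acceleration and using the initial condition v(0) = 10, we get v(t) = 10·cos(2·t). Integrating velocity and using the initial condition x(0) = 2, we get x(t) = 5·sin(2·t) + 2. Using x(t) = 5·sin(2·t) + 2 and substituting t = pi, we find x = 2.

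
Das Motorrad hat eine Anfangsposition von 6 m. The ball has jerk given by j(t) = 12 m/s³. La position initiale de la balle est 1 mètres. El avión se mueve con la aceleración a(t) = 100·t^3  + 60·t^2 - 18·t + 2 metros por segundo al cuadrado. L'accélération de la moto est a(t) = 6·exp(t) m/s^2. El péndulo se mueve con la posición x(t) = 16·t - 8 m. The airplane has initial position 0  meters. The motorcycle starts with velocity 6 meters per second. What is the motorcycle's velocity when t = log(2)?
We must find the antiderivative of our acceleration equation a(t) = 6·exp(t) 1 time. The integral of acceleration, with v(0) = 6, gives velocity: v(t) = 6·exp(t). We have velocity v(t) = 6·exp(t). Substituting t = log(2): v(log(2)) = 12.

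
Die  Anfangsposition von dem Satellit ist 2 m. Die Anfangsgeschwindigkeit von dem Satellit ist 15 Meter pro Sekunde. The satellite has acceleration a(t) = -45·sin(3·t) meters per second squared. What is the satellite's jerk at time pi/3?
Starting from acceleration a(t) = -45·sin(3·t), we take 1 derivative. Taking d/dt of a(t), we find j(t) = -135·cos(3·t). We have jerk j(t) = -135·cos(3·t). Substituting t = pi/3: j(pi/3) = 135.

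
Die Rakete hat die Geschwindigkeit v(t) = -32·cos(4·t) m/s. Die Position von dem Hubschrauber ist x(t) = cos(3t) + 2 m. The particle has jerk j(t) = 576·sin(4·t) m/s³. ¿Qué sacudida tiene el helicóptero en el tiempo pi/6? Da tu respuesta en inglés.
Starting from position x(t) = cos(3·t) + 2, we take 3 derivatives. Taking d/dt of x(t), we find v(t) = -3·sin(3·t). Differentiating velocity, we get acceleration: a(t) = -9·cos(3·t). Differentiating acceleration, we get jerk: j(t) = 27·sin(3·t). From the given jerk equation j(t) = 27·sin(3·t), we substitute t = pi/6 to get j = 27.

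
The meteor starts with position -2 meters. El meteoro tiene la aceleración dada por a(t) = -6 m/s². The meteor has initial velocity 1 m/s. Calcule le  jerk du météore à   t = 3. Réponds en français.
Pour résoudre ceci, nous devons prendre 1 dérivée de notre équation de l'accélération a(t) = -6. En prenant d/dt de a(t), nous trouvons j(t) = 0. En utilisant j(t) = 0 et en substituant t = 3, nous trouvons j = 0.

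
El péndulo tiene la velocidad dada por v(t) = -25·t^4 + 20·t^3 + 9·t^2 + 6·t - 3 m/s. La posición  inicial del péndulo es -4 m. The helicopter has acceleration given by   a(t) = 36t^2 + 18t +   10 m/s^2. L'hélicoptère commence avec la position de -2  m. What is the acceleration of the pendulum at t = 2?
Starting from velocity v(t) = -25·t^4 + 20·t^3 + 9·t^2 + 6·t - 3, we take 1 derivative. Differentiating velocity, we get acceleration: a(t) = -100·t^3 + 60·t^2 + 18·t + 6. Using a(t) = -100·t^3 + 60·t^2 + 18·t + 6 and substituting t = 2, we find a = -518.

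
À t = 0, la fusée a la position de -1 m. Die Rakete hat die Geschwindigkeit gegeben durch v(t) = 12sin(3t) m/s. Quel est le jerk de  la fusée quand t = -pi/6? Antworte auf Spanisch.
Para resolver esto, necesitamos tomar 2 derivadas de nuestra ecuación de la velocidad v(t) = 12·sin(3·t). Tomando d/dt de v(t), encontramos a(t) = 36·cos(3·t). Tomando d/dt de a(t), encontramos j(t) = -108·sin(3·t). De la ecuación de la sacudida j(t) = -108·sin(3·t), sustituimos t = -pi/6 para obtener j = 108.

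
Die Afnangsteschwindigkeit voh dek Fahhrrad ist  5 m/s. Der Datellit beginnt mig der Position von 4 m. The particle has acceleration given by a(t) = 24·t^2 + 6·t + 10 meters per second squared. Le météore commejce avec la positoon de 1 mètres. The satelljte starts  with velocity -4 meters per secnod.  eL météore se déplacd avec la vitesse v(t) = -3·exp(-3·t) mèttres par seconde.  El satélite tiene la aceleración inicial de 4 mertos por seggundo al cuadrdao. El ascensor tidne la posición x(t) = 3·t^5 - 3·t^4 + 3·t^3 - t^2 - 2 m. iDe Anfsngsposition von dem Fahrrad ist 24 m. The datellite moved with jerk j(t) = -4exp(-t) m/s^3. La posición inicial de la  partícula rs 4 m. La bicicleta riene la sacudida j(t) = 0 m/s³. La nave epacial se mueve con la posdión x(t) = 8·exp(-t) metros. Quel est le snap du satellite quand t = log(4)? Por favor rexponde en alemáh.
Um dies zu lösen, müssen wir 1 Ableitung unserer Gleichung für den Ruck j(t) = -4·exp(-t) nehmen. Durch Ableiten von dem Ruck erhalten wir den Snap: s(t) = 4·exp(-t). Aus der Gleichung für den Snap s(t) = 4·exp(-t), setzen wir t = log(4) ein und erhalten s = 1.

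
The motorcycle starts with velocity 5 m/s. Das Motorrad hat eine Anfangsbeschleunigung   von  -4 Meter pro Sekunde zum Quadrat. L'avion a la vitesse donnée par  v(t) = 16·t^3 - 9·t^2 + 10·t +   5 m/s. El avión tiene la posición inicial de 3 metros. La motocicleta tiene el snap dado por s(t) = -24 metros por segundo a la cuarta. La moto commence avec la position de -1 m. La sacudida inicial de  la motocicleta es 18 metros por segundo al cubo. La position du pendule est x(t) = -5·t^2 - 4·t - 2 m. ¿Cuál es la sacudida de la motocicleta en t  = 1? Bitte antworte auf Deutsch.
Wir müssen das Integral unserer Gleichung für den Snap s(t) = -24 1-mal finden. Die Stammfunktion von dem Snap, mit j(0) = 18, ergibt den Ruck: j(t) = 18 - 24·t. Aus der Gleichung für den Ruck j(t) = 18 - 24·t, setzen wir t = 1 ein und erhalten j = -6.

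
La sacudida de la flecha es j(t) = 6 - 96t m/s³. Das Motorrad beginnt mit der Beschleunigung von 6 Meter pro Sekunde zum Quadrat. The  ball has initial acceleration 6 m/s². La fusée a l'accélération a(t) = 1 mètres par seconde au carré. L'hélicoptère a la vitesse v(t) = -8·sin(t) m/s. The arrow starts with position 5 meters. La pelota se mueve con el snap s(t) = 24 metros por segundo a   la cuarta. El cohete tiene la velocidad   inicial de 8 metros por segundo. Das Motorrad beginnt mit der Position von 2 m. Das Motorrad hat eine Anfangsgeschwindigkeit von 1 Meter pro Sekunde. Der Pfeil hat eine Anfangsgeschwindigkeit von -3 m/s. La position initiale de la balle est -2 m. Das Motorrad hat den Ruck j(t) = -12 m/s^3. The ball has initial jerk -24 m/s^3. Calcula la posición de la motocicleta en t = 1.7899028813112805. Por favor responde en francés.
En partant du jerk j(t) = -12, nous prenons 3 primitives. En intégrant le jerk et en utilisant la condition initiale a(0) = 6, nous obtenons a(t) = 6 - 12·t. La primitive de l'accélération, avec v(0) = 1, donne la vitesse: v(t) = -6·t^2 + 6·t + 1. L'intégrale de la vitesse est la position. En utilisant x(0) = 2, nous obtenons x(t) = -2·t^3 + 3·t^2 + t + 2. De l'équation de la position x(t) = -2·t^3 + 3·t^2 + t + 2, nous substituons t = 1.7899028813112805 pour obtenir x = 1.93234882153544.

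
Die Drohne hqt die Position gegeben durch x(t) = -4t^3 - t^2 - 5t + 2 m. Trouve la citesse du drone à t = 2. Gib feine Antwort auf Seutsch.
Ausgehend von der Position x(t) = -4·t^3 - t^2 - 5·t + 2, nehmen wir 1 Ableitung. Durch Ableiten von der Position erhalten wir die Geschwindigkeit: v(t) = -12·t^2 - 2·t - 5. Mit v(t) = -12·t^2 - 2·t - 5 und Einsetzen von t = 2, finden wir v = -57.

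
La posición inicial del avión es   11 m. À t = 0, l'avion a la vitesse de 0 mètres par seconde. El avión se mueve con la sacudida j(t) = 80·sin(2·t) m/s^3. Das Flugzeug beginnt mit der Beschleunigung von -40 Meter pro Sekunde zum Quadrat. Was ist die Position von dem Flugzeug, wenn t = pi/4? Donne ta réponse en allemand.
Ausgehend von dem Ruck j(t) = 80·sin(2·t), nehmen wir 3 Integrale. Das Integral von dem Ruck ist die Beschleunigung. Mit a(0) = -40 erhalten wir a(t) = -40·cos(2·t). Durch Integration von der Beschleunigung und Verwendung der Anfangsbedingung v(0) = 0, erhalten wir v(t) = -20·sin(2·t). Das Integral von der Geschwindigkeit, mit x(0) = 11, ergibt die Position: x(t) = 10·cos(2·t) + 1. Mit x(t) = 10·cos(2·t) + 1 und Einsetzen von t = pi/4, finden wir x = 1.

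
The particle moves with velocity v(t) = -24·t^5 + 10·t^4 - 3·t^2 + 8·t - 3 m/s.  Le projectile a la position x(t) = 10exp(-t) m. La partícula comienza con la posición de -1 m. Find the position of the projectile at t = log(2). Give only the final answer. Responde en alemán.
Bei t = log(2), x = 5.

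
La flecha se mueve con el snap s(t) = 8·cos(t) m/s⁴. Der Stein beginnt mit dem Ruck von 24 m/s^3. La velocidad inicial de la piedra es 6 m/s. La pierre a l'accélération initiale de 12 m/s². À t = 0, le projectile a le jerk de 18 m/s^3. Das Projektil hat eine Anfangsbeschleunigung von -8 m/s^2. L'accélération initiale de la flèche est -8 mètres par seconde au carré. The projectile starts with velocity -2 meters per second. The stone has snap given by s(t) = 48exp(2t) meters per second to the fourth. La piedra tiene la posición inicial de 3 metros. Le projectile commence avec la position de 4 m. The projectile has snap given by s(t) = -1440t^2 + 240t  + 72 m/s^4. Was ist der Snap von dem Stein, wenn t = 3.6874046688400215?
Aus der Gleichung für den Snap s(t) = 48·exp(2·t), setzen wir t = 3.6874046688400215 ein und erhalten s = 76573.8067324162.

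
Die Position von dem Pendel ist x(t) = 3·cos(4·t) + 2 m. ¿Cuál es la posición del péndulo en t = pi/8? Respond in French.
De l'équation de la position x(t) = 3·cos(4·t) + 2, nous substituons t = pi/8 pour obtenir x = 2.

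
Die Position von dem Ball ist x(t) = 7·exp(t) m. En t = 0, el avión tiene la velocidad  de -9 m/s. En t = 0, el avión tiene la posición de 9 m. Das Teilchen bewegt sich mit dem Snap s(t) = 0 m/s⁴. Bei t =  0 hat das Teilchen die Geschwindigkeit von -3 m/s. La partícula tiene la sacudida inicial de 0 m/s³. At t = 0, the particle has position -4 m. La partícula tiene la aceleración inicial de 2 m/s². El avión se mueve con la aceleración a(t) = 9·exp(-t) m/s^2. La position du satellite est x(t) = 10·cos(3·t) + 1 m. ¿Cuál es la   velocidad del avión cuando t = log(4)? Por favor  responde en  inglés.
We need to integrate our acceleration equation a(t) = 9·exp(-t) 1 time. The integral of acceleration is velocity. Using v(0) = -9, we get v(t) = -9·exp(-t). We have velocity v(t) = -9·exp(-t). Substituting t = log(4): v(log(4)) = -9/4.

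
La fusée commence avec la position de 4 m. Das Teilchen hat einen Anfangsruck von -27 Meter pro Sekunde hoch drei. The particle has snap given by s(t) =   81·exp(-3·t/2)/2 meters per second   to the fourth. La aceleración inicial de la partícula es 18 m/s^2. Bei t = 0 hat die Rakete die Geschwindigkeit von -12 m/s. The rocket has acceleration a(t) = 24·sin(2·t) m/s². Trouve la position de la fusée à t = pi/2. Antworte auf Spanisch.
Partiendo de la aceleración a(t) = 24·sin(2·t), tomamos 2 antiderivadas. Tomando ∫a(t)dt y aplicando v(0) = -12, encontramos v(t) = -12·cos(2·t). La integral de la velocidad, con x(0) = 4, da la posición: x(t) = 4 - 6·sin(2·t). Tenemos la posición x(t) = 4 - 6·sin(2·t). Sustituyendo t = pi/2: x(pi/2) = 4.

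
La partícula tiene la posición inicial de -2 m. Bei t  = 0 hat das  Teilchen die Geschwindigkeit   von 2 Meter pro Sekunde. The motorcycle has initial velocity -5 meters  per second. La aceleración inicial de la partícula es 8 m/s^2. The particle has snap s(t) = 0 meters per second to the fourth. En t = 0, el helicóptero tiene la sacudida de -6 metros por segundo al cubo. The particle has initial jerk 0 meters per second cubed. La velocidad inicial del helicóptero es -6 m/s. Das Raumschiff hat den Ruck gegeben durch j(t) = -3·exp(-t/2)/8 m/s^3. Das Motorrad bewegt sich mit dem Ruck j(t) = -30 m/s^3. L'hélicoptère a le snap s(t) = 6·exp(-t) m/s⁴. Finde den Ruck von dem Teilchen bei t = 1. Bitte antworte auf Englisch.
Starting from snap s(t) = 0, we take 1 antiderivative. Integrating snap and using the initial condition j(0) = 0, we get j(t) = 0. From the given jerk equation j(t) = 0, we substitute t = 1 to get j = 0.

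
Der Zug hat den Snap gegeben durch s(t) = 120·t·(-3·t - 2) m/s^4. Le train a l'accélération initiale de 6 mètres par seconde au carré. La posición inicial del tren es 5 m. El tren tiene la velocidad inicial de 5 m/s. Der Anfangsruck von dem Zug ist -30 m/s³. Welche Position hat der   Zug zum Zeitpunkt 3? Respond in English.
To find the answer, we compute 4 integrals of s(t) = 120·t·(-3·t - 2). Integrating snap and using the initial condition j(0) = -30, we get j(t) = -120·t^3 - 120·t^2 - 30. Taking ∫j(t)dt and applying a(0) = 6, we find a(t) = -30·t^4 - 40·t^3 - 30·t + 6. The antiderivative of acceleration is velocity. Using v(0) = 5, we get v(t) = -6·t^5 - 10·t^4 - 15·t^2 + 6·t + 5. Finding the antiderivative of v(t) and using x(0) = 5: x(t) = -t^6 - 2·t^5 - 5·t^3 + 3·t^2 + 5·t + 5. We have position x(t) = -t^6 - 2·t^5 - 5·t^3 + 3·t^2 + 5·t + 5. Substituting t = 3: x(3) = -1303.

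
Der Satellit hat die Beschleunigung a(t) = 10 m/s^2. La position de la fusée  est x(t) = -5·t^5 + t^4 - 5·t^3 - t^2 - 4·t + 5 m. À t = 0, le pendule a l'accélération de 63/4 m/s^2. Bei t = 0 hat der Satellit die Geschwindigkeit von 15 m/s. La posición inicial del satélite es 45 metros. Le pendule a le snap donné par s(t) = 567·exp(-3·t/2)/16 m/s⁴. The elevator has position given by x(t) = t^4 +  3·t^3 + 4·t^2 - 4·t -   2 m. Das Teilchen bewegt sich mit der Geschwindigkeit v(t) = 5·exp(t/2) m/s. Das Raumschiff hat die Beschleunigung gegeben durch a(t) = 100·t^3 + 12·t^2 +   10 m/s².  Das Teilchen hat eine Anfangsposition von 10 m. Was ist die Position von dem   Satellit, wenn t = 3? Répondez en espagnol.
Para resolver esto, necesitamos tomar 2 integrales de nuestra ecuación de la aceleración a(t) = 10. Tomando ∫a(t)dt y aplicando v(0) = 15, encontramos v(t) = 10·t + 15. Integrando la velocidad y usando la condición inicial x(0) = 45, obtenemos x(t) = 5·t^2 + 15·t + 45. Usando x(t) = 5·t^2 + 15·t + 45 y sustituyendo t = 3, encontramos x = 135.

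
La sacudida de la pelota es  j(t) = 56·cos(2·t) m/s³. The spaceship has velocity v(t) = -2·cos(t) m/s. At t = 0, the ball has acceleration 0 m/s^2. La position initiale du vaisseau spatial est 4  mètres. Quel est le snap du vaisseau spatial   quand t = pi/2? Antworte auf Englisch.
To solve this, we need to take 3 derivatives of our velocity equation v(t) = -2·cos(t). Differentiating velocity, we get acceleration: a(t) = 2·sin(t). Taking d/dt of a(t), we find j(t) = 2·cos(t). Differentiating jerk, we get snap: s(t) = -2·sin(t). From the given snap equation s(t) = -2·sin(t), we substitute t = pi/2 to get s = -2.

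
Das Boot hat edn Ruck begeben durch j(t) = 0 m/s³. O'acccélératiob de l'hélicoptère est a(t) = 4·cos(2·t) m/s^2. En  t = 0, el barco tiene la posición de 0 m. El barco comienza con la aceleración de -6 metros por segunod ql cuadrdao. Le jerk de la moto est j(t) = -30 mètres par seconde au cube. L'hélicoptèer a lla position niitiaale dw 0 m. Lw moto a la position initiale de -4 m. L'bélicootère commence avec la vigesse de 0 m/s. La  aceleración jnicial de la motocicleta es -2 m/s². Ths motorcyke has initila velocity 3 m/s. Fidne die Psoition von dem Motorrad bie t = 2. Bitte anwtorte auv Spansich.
Partiendo de la sacudida j(t) = -30, tomamos 3 antiderivadas. La antiderivada de la sacudida es la aceleración. Usando a(0) = -2, obtenemos a(t) = -30·t - 2. La integral de la aceleración es la velocidad. Usando v(0) = 3, obtenemos v(t) = -15·t^2 - 2·t + 3. La integral de la velocidad es la posición. Usando x(0) = -4, obtenemos x(t) = -5·t^3 - t^2 + 3·t - 4. Tenemos la posición x(t) = -5·t^3 - t^2 + 3·t - 4. Sustituyendo t = 2: x(2) = -42.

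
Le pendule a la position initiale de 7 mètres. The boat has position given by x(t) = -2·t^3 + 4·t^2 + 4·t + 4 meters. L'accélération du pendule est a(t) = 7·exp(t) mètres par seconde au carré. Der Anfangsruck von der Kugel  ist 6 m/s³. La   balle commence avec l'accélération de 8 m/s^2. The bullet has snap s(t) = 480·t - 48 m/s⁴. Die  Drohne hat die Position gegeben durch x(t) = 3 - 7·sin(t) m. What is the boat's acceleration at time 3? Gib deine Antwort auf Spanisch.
Debemos derivar nuestra ecuación de la posición x(t) = -2·t^3 + 4·t^2 + 4·t + 4 2 veces. Derivando la posición, obtenemos la velocidad: v(t) = -6·t^2 + 8·t + 4. Derivando la velocidad, obtenemos la aceleración: a(t) = 8 - 12·t. Tenemos la aceleración a(t) = 8 - 12·t. Sustituyendo t = 3: a(3) = -28.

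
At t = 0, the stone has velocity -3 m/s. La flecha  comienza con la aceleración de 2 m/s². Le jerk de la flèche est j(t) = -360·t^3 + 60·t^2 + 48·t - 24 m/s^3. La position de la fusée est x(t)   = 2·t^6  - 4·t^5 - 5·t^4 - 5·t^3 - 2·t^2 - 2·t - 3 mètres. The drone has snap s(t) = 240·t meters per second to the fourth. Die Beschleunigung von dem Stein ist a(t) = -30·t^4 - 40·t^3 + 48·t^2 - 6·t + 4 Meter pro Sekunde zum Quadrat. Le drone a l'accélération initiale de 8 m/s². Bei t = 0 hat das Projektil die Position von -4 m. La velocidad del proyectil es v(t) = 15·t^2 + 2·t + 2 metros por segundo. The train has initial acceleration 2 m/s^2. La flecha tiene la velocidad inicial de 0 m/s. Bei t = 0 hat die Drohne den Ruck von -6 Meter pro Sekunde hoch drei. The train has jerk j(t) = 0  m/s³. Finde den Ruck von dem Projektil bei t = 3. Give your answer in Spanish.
Para resolver esto, necesitamos tomar 2 derivadas de nuestra ecuación de la velocidad v(t) = 15·t^2 + 2·t + 2. La derivada de la velocidad da la aceleración: a(t) = 30·t + 2. Tomando d/dt de a(t), encontramos j(t) = 30. Usando j(t) = 30 y sustituyendo t = 3, encontramos j = 30.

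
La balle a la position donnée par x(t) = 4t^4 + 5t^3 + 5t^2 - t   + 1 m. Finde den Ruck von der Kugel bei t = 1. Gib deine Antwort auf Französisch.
Pour résoudre ceci, nous devons prendre 3 dérivées de notre équation de la position x(t) = 4·t^4 + 5·t^3 + 5·t^2 - t + 1. En prenant d/dt de x(t), nous trouvons v(t) = 16·t^3 + 15·t^2 + 10·t - 1. La dérivée de la vitesse donne l'accélération: a(t) = 48·t^2 + 30·t + 10. En dérivant l'accélération, nous obtenons le jerk: j(t) = 96·t + 30. Nous avons le jerk j(t) = 96·t + 30. En substituant t = 1: j(1) = 126.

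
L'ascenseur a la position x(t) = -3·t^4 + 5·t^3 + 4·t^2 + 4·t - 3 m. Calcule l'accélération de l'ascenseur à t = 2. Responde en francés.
En partant de la position x(t) = -3·t^4 + 5·t^3 + 4·t^2 + 4·t - 3, nous prenons 2 dérivées. En dérivant la position, nous obtenons la vitesse: v(t) = -12·t^3 + 15·t^2 + 8·t + 4. La dérivée de la vitesse donne l'accélération: a(t) = -36·t^2 + 30·t + 8. Nous avons l'accélération a(t) = -36·t^2 + 30·t + 8. En substituant t = 2: a(2) = -76.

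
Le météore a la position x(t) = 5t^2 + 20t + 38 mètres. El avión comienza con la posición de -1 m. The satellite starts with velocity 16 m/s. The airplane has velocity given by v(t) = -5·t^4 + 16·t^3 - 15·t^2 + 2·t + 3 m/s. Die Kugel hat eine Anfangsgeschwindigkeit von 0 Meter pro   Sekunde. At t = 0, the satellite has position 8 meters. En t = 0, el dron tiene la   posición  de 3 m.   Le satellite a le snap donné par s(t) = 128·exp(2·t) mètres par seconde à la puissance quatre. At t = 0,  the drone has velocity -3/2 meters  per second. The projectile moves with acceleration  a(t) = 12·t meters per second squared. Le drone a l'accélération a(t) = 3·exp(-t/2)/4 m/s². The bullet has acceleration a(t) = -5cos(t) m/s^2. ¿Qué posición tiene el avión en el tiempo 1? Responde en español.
Partiendo de la velocidad v(t) = -5·t^4 + 16·t^3 - 15·t^2 + 2·t + 3, tomamos 1 integral. La antiderivada de la velocidad es la posición. Usando x(0) = -1, obtenemos x(t) = -t^5 + 4·t^4 - 5·t^3 + t^2 + 3·t - 1. Tenemos la posición x(t) = -t^5 + 4·t^4 - 5·t^3 + t^2 + 3·t - 1. Sustituyendo t = 1: x(1) = 1.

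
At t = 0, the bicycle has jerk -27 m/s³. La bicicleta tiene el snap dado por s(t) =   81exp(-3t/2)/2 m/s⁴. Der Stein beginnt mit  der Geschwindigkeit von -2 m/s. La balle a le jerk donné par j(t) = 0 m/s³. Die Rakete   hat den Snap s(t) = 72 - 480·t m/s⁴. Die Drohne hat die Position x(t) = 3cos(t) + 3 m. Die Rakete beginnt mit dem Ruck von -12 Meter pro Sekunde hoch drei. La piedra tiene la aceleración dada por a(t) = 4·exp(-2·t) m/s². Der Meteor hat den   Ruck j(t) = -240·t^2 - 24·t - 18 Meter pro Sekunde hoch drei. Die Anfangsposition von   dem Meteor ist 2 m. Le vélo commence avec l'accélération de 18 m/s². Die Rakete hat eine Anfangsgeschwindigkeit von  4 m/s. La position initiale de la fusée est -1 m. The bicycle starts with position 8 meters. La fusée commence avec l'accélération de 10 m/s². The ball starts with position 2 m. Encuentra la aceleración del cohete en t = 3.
Para resolver esto, necesitamos tomar 2 integrales de nuestra ecuación del snap s(t) = 72 - 480·t. La antiderivada del snap, con j(0) = -12, da la sacudida: j(t) = -240·t^2 + 72·t - 12. Tomando ∫j(t)dt y aplicando a(0) = 10, encontramos a(t) = -80·t^3 + 36·t^2 - 12·t + 10. De la ecuación de la aceleración a(t) = -80·t^3 + 36·t^2 - 12·t + 10, sustituimos t = 3 para obtener a = -1862.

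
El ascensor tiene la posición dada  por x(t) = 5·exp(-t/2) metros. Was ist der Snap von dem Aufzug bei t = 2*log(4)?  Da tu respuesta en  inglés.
Starting from position x(t) = 5·exp(-t/2), we take 4 derivatives. The derivative of position gives velocity: v(t) = -5·exp(-t/2)/2. The derivative of velocity gives acceleration: a(t) = 5·exp(-t/2)/4. Taking d/dt of a(t), we find j(t) = -5·exp(-t/2)/8. The derivative of jerk gives snap: s(t) = 5·exp(-t/2)/16. We have snap s(t) = 5·exp(-t/2)/16. Substituting t = 2*log(4): s(2*log(4)) = 5/64.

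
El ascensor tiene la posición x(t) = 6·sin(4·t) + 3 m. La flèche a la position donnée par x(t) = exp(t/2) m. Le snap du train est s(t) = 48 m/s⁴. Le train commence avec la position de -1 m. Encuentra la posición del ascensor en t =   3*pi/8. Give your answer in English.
We have position x(t) = 6·sin(4·t) + 3. Substituting t = 3*pi/8: x(3*pi/8) = -3.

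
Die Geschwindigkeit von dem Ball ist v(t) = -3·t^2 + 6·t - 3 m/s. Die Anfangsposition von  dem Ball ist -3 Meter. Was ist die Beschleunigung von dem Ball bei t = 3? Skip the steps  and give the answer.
Bei t = 3, a = -12.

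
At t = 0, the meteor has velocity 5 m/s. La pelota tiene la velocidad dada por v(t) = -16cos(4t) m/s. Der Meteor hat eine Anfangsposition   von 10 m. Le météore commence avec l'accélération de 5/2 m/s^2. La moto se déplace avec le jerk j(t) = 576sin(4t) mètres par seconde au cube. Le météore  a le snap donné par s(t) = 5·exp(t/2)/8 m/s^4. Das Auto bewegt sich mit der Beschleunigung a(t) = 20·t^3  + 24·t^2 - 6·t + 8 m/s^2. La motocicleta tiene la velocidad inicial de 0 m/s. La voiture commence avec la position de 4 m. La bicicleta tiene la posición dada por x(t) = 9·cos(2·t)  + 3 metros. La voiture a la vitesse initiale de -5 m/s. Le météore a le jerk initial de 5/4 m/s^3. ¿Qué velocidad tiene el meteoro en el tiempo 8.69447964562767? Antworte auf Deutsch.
Wir müssen das Integral unserer Gleichung für den Snap s(t) = 5·exp(t/2)/8 3-mal finden. Das Integral von dem Snap, mit j(0) = 5/4, ergibt den Ruck: j(t) = 5·exp(t/2)/4. Mit ∫j(t)dt und Anwendung von a(0) = 5/2, finden wir a(t) = 5·exp(t/2)/2. Mit ∫a(t)dt und Anwendung von v(0) = 5, finden wir v(t) = 5·exp(t/2). Aus der Gleichung für die Geschwindigkeit v(t) = 5·exp(t/2), setzen wir t = 8.69447964562767 ein und erhalten v = 386.324517529894.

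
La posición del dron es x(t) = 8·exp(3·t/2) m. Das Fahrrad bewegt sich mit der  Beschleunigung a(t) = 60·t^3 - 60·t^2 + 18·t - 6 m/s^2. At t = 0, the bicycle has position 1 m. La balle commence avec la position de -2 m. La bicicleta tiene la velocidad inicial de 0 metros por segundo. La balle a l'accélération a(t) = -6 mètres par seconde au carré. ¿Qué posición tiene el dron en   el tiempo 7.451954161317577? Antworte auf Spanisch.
De la ecuación de la posición x(t) = 8·exp(3·t/2), sustituimos t = 7.451954161317577 para obtener x = 572273.775101609.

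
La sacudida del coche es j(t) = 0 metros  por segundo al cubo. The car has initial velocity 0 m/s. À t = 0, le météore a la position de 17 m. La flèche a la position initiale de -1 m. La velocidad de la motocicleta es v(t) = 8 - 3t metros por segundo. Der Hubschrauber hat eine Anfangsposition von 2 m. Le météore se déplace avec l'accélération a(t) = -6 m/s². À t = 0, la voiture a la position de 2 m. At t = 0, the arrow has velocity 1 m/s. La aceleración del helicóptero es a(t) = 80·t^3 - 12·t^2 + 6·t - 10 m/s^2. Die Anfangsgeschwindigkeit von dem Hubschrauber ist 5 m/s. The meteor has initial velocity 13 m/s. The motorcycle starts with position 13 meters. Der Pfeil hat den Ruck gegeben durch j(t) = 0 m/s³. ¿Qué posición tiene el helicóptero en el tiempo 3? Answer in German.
Um dies zu lösen, müssen wir 2 Stammfunktionen unserer Gleichung für die Beschleunigung a(t) = 80·t^3 - 12·t^2 + 6·t - 10 finden. Das Integral von der Beschleunigung ist die Geschwindigkeit. Mit v(0) = 5 erhalten wir v(t) = 20·t^4 - 4·t^3 + 3·t^2 - 10·t + 5. Das Integral von der Geschwindigkeit, mit x(0) = 2, ergibt die Position: x(t) = 4·t^5 - t^4 + t^3 - 5·t^2 + 5·t + 2. Wir haben die Position x(t) = 4·t^5 - t^4 + t^3 - 5·t^2 + 5·t + 2. Durch Einsetzen von t = 3: x(3) = 890.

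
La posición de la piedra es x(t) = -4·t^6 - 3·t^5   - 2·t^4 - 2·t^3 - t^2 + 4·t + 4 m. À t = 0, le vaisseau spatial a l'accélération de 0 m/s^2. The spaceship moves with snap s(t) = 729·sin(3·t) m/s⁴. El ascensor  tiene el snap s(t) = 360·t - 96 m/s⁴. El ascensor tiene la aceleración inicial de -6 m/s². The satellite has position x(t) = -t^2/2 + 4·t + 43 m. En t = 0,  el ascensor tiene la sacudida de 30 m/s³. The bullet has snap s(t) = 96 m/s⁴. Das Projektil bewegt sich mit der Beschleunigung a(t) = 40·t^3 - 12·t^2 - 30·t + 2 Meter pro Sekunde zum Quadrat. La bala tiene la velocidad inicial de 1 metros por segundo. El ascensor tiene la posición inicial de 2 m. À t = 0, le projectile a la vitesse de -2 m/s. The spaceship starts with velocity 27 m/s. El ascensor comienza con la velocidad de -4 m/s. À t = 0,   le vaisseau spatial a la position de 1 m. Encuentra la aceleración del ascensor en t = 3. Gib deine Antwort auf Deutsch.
Um dies zu lösen, müssen wir 2 Stammfunktionen unserer Gleichung für den Snap s(t) = 360·t - 96 finden. Mit ∫s(t)dt und Anwendung von j(0) = 30, finden wir j(t) = 180·t^2 - 96·t + 30. Die Stammfunktion von dem Ruck, mit a(0) = -6, ergibt die Beschleunigung: a(t) = 60·t^3 - 48·t^2 + 30·t - 6. Wir haben die Beschleunigung a(t) = 60·t^3 - 48·t^2 + 30·t - 6. Durch Einsetzen von t = 3: a(3) = 1272.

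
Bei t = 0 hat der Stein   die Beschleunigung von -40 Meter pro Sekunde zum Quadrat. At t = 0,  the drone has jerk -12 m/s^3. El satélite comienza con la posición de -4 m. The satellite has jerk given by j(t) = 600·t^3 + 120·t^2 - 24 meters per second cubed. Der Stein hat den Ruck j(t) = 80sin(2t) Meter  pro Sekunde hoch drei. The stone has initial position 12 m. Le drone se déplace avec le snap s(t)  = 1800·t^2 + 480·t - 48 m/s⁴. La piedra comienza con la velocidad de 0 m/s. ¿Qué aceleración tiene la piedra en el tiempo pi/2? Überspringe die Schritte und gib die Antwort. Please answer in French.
a(pi/2) = 40.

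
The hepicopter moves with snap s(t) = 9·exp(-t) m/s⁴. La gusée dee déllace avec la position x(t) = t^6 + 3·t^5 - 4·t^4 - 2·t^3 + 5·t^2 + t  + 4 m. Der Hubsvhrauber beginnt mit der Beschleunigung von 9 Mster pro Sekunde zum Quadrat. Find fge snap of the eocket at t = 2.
Starting from position x(t) = t^6 + 3·t^5 - 4·t^4 - 2·t^3 + 5·t^2 + t + 4, we take 4 derivatives. Differentiating position, we get velocity: v(t) = 6·t^5 + 15·t^4 - 16·t^3 - 6·t^2 + 10·t + 1. The derivative of velocity gives acceleration: a(t) = 30·t^4 + 60·t^3 - 48·t^2 - 12·t + 10. Differentiating acceleration, we get jerk: j(t) = 120·t^3 + 180·t^2 - 96·t - 12. The derivative of jerk gives snap: s(t) = 360·t^2 + 360·t - 96. We have snap s(t) = 360·t^2 + 360·t - 96. Substituting t = 2: s(2) = 2064.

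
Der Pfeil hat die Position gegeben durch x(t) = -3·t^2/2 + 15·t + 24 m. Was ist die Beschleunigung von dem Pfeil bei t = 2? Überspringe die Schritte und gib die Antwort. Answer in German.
Bei t = 2, a = -3.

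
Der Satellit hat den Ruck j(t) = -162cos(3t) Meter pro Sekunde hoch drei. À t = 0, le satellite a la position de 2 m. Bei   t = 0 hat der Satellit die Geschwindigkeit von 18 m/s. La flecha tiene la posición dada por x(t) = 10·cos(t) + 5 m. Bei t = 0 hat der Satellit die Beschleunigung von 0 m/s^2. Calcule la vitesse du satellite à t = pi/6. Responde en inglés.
We must find the antiderivative of our jerk equation j(t) = -162·cos(3·t) 2 times. Taking ∫j(t)dt and applying a(0) = 0, we find a(t) = -54·sin(3·t). Taking ∫a(t)dt and applying v(0) = 18, we find v(t) = 18·cos(3·t). From the given velocity equation v(t) = 18·cos(3·t), we substitute t = pi/6 to get v = 0.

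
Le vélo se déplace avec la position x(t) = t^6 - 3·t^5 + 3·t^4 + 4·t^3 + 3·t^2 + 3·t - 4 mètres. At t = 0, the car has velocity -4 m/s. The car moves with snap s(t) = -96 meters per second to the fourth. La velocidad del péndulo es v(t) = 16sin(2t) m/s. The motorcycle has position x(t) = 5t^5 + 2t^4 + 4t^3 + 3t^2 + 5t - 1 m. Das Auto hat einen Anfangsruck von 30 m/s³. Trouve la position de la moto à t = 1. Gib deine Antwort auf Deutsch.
Aus der Gleichung für die Position x(t) = 5·t^5 + 2·t^4 + 4·t^3 + 3·t^2 + 5·t - 1, setzen wir t = 1 ein und erhalten x = 18.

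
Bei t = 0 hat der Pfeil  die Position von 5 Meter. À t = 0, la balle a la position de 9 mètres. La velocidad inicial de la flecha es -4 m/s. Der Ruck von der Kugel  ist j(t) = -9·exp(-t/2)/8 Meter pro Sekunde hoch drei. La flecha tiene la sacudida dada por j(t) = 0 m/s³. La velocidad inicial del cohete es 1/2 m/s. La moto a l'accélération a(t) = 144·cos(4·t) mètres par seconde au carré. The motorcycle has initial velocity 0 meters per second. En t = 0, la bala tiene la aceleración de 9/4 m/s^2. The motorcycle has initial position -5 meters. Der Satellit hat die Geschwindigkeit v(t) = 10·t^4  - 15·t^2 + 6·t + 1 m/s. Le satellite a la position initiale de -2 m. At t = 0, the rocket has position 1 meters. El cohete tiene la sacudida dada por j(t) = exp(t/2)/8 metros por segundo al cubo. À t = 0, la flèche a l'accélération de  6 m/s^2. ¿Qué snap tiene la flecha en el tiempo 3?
Debemos derivar nuestra ecuación de la sacudida j(t) = 0 1 vez. Tomando d/dt de j(t), encontramos s(t) = 0. De la ecuación del snap s(t) = 0, sustituimos t = 3 para obtener s = 0.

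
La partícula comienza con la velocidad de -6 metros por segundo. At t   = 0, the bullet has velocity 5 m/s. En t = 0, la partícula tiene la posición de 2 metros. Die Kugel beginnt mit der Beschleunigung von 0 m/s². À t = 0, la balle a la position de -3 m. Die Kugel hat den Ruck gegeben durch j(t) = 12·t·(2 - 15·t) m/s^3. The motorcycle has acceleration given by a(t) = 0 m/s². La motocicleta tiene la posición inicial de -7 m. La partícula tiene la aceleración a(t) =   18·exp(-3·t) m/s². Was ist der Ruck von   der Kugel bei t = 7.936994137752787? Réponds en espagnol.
Usando j(t) = 12·t·(2 - 15·t) y sustituyendo t = 7.936994137752787, encontramos j = -11148.7698103839.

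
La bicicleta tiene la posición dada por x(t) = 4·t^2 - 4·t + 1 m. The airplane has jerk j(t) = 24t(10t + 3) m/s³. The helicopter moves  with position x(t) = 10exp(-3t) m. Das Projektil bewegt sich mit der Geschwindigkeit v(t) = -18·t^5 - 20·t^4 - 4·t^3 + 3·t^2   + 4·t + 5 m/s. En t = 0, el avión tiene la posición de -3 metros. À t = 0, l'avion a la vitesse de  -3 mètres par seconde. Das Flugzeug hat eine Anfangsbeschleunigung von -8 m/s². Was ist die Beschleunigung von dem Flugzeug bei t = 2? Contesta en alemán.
Ausgehend von dem Ruck j(t) = 24·t·(10·t + 3), nehmen wir 1 Integral. Das Integral von dem Ruck ist die Beschleunigung. Mit a(0) = -8 erhalten wir a(t) = 80·t^3 + 36·t^2 - 8. Wir haben die Beschleunigung a(t) = 80·t^3 + 36·t^2 - 8. Durch Einsetzen von t = 2: a(2) = 776.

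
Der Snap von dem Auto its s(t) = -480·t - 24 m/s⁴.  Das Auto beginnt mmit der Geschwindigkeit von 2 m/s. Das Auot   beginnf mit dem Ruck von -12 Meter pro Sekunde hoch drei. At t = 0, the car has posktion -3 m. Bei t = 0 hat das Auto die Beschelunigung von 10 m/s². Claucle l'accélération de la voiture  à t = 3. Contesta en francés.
Nous devons intégrer notre équation du snap s(t) = -480·t - 24 2 fois. L'intégrale du snap est le jerk. En utilisant j(0) = -12, nous obtenons j(t) = -240·t^2 - 24·t - 12. En prenant ∫j(t)dt et en appliquant a(0) = 10, nous trouvons a(t) = -80·t^3 - 12·t^2 - 12·t + 10. En utilisant a(t) = -80·t^3 - 12·t^2 - 12·t + 10 et en substituant t = 3, nous trouvons a = -2294.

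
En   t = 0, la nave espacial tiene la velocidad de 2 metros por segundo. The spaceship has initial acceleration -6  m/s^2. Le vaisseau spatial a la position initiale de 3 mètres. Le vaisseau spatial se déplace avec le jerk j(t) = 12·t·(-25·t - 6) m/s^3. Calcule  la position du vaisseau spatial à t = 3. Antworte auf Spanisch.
Partiendo de la sacudida j(t) = 12·t·(-25·t - 6), tomamos 3 integrales. Tomando ∫j(t)dt y aplicando a(0) = -6, encontramos a(t) = -100·t^3 - 36·t^2 - 6. La antiderivada de la aceleración es la velocidad. Usando v(0) = 2, obtenemos v(t) = -25·t^4 - 12·t^3 - 6·t + 2. La antiderivada de la velocidad es la posición. Usando x(0) = 3, obtenemos x(t) = -5·t^5 - 3·t^4 - 3·t^2 + 2·t + 3. De la ecuación de la posición x(t) = -5·t^5 - 3·t^4 - 3·t^2 + 2·t + 3, sustituimos t = 3 para obtener x = -1476.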